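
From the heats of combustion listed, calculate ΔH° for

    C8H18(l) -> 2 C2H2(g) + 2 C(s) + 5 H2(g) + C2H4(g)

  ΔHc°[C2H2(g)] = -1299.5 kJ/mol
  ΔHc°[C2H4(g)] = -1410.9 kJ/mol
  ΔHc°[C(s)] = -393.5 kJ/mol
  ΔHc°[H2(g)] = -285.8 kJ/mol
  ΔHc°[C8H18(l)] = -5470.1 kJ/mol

ΔH° = 755.8 kJ/mol

With combustion enthalpies, reactants minus products:
= [1·(-5470.1)] − [2·(-1299.5) + 2·(-393.5) + 5·(-285.8) + 1·(-1410.9)]
= 755.8 kJ/mol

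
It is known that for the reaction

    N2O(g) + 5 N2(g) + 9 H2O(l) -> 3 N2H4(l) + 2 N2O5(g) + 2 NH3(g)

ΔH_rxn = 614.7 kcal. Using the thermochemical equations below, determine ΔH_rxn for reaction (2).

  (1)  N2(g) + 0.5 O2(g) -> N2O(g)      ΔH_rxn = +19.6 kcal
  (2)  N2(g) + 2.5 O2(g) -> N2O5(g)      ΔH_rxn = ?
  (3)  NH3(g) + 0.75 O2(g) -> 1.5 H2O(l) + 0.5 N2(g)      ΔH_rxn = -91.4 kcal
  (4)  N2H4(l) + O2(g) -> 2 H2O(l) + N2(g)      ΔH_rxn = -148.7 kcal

ΔH_rxn = 2.7 kcal

(1) reversed: -19.6 kcal
(2) × 2: contributes 2·x
(3) reversed and × 2: (-2)·(-91.4) = +182.8 kcal
(4) reversed and × 3: (-3)·(-148.7) = +446.1 kcal
+614.7 = (-19.6) + (+182.8) + (+446.1) + 2·x
x = (+614.7 − (+609.3)) / (2) = 2.7 kcal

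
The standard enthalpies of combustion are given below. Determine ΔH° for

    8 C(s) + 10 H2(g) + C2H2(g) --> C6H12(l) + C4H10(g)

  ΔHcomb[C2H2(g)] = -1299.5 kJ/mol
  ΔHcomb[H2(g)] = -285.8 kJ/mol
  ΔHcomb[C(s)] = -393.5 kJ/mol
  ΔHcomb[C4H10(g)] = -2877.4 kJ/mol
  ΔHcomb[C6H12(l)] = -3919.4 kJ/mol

Using ΔH = Σ nΔHc°(reactants) − Σ nΔHc°(products):
= [8·(-393.5) + 10·(-285.8) + 1·(-1299.5)] − [1·(-3919.4) + 1·(-2877.4)]
= -508.7 kJ/mol

ΔH° = -508.7 kJ/mol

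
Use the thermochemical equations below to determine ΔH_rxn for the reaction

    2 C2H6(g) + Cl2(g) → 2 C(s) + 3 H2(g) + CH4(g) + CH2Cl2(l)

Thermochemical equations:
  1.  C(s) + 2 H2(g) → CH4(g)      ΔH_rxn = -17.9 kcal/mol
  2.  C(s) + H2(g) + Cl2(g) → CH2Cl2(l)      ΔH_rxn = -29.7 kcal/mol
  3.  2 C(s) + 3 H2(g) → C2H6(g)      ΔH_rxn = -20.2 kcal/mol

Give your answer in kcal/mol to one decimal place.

eq. 1 as written (CH4(g) already on the product side): -17.9 kcal/mol
eq. 2 as written (CH2Cl2(l) already on the product side): -29.7 kcal/mol
eq. 3 reversed and × 2 (reverse to put C2H6(g) on the reactant side; scale by 2 for the 2 C2H6(g)): (-2)·(-20.2) = +40.4 kcal/mol
ΔH_rxn = (-17.9) + (-29.7) + (+40.4) = -7.2 kcal/mol

ΔH_rxn = -7.2 kcal/mol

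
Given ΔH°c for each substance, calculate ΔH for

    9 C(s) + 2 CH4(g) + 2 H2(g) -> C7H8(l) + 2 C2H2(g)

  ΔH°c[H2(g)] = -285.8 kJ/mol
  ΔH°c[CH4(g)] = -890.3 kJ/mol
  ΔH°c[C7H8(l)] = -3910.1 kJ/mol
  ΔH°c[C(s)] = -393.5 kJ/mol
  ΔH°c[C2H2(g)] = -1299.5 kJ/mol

Using ΔH = Σ nΔHc°(reactants) − Σ nΔHc°(products):
= [9·(-393.5) + 2·(-890.3) + 2·(-285.8)] − [1·(-3910.1) + 2·(-1299.5)]
= 615.4 kJ/mol

ΔH = 615.4 kJ/mol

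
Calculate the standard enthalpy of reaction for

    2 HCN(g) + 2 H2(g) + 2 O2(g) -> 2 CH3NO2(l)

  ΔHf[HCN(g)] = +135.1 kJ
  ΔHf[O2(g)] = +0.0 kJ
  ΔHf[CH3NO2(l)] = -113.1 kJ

ΔHrxn = -496.4 kJ

Products: 2·(-113.1) = -226.2
Reactants: 2·(+135.1) + 2·(+0.0) + 2·(+0.0) = +270.2
ΔHrxn = (-226.2) − (+270.2) = -496.4 kJ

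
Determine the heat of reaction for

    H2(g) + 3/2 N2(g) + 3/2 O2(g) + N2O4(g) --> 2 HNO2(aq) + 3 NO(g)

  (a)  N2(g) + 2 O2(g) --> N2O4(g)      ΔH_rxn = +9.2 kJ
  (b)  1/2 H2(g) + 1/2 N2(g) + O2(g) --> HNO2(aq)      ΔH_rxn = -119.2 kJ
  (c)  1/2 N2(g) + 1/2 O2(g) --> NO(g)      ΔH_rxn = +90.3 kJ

ΔH_rxn = 23.3 kJ

(a) reversed: -9.2 kJ
(b) × 2: (2)·(-119.2) = -238.4 kJ
(c) × 3: (3)·(+90.3) = +270.9 kJ
Combining the equations, ΔH_rxn = (-1)·(+9.2) + (2)·(-119.2) + (3)·(+90.3) = 23.3 kJ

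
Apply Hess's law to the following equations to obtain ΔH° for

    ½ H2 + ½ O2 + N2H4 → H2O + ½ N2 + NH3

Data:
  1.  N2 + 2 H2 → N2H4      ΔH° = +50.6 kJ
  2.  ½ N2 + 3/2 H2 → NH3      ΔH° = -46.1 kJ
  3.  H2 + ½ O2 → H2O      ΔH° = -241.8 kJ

ΔH° = -338.5 kJ

eq. 1 reversed: -50.6 kJ
eq. 2 as written: -46.1 kJ
eq. 3 as written: -241.8 kJ
ΔH° = (-1)·(+50.6) + (1)·(-46.1) + (1)·(-241.8) = -338.5 kJ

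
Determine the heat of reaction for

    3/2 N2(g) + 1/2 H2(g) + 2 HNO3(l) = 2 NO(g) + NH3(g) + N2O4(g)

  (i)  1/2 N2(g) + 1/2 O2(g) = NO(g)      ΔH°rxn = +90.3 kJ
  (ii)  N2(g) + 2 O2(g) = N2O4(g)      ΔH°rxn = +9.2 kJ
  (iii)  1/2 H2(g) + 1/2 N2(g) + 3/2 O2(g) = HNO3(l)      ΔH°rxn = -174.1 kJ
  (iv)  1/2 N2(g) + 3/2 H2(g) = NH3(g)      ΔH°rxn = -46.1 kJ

ΔH°rxn = 491.9 kJ

(i) × 2: (2)·(+90.3) = +180.6 kJ
(ii) as written: +9.2 kJ
(iii) reversed and × 2: (-2)·(-174.1) = +348.2 kJ
(iv) as written: -46.1 kJ
ΔH°rxn = (+180.6) + (+9.2) + (+348.2) + (-46.1) = 491.9 kJ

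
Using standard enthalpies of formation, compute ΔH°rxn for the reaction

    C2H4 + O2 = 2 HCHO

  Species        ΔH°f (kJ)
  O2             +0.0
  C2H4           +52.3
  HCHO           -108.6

Products: 2·(-108.6) = -217.2
Reactants: 1·(+52.3) + 1·(+0.0) = +52.3
ΔH°rxn = (-217.2) − (+52.3) = -269.5 kJ

ΔH°rxn = -269.5 kJ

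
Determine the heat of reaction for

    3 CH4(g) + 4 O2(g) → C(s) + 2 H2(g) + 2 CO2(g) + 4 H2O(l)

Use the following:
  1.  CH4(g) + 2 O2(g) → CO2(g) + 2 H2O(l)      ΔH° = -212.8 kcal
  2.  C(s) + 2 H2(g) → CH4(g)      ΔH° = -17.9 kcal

eq. 1 × 2 (scale by 2 for the 2 CO2(g)): (2)·(-212.8) = -425.6 kcal
eq. 2 reversed (reverse to put C(s) on the product side): +17.9 kcal
ΔH° = (-425.6) + (+17.9) = -407.7 kcal

ΔH° = -407.7 kcal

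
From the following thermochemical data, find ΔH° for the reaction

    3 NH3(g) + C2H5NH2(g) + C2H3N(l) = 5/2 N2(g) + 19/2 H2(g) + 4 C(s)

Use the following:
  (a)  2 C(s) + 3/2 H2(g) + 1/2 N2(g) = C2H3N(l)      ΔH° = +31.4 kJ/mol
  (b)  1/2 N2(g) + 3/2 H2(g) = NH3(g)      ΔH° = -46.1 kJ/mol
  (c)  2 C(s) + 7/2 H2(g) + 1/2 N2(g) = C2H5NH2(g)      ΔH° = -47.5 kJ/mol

ΔH° = 154.4 kJ/mol

(a) reversed: -31.4 kJ/mol
(b) reversed and × 3: (-3)·(-46.1) = +138.3 kJ/mol
(c) reversed: +47.5 kJ/mol
Summing the manipulated equations, ΔH° = (-31.4) + (+138.3) + (+47.5) = 154.4 kJ/mol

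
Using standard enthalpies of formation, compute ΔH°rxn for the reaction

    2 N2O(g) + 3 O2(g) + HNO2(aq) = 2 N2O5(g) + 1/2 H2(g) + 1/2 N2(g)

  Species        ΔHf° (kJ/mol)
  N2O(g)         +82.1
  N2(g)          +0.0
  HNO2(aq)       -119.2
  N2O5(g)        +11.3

ΔH°rxn = -22.4 kJ/mol

Products: 2·(+11.3) + 1/2·(+0.0) + 1/2·(+0.0) = +22.6
Reactants: 2·(+82.1) + 3·(+0.0) + 1·(-119.2) = +45.0
ΔH°rxn = (+22.6) − (+45.0) = -22.4 kJ/mol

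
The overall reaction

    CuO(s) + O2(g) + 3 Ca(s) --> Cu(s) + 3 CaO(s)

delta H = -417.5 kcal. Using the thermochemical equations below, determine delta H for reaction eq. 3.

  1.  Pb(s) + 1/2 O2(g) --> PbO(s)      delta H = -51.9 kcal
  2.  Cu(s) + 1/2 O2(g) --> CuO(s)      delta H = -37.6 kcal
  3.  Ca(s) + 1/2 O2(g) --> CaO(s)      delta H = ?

eq. 1: not needed.
eq. 2 reversed: +37.6 kcal
eq. 3 × 3: contributes 3·x
-417.5 = (+37.6) + 3·x
x = (-417.5 − (+37.6)) / (3) = -151.7 kcal

delta H = -151.7 kcal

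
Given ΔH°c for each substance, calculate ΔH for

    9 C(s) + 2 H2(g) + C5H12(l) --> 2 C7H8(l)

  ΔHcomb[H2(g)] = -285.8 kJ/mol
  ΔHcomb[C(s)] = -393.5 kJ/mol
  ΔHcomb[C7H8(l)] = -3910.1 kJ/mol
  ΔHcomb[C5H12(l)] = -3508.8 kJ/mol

ΔH = 198.3 kJ/mol

With combustion enthalpies, reactants minus products:
= [9·(-393.5) + 2·(-285.8) + 1·(-3508.8)] − [2·(-3910.1)]
= 198.3 kJ/mol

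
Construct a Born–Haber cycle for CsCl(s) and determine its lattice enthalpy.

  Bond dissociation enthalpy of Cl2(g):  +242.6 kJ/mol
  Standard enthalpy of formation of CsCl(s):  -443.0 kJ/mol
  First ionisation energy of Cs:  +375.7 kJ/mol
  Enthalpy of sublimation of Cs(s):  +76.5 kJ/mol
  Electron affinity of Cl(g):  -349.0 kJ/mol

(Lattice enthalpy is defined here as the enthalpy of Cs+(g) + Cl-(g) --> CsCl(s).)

U = -667.5 kJ/mol

ΔHf° = 1·ΔHsub + 1·(ΣIE) + 1/2·D(Cl2) + 1·EA + U
-443.0 = 1·(+76.5) + 1·(+375.7) + 1/2·(+242.6) + 1·(-349.0) + U
U = -443.0 − (+224.5) = -667.5 kJ/mol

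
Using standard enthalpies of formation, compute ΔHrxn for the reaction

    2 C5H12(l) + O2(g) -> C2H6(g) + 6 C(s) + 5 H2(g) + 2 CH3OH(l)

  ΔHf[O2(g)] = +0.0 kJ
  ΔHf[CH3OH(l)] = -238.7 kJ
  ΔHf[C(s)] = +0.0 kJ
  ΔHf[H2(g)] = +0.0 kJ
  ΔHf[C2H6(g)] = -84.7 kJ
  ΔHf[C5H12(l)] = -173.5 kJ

ΔHrxn = -215.1 kJ

Products: 1·(-84.7) + 6·(+0.0) + 5·(+0.0) + 2·(-238.7) = -562.1
Reactants: 2·(-173.5) + 1·(+0.0) = -347.0
ΔHrxn = (-562.1) − (-347.0) = -215.1 kJ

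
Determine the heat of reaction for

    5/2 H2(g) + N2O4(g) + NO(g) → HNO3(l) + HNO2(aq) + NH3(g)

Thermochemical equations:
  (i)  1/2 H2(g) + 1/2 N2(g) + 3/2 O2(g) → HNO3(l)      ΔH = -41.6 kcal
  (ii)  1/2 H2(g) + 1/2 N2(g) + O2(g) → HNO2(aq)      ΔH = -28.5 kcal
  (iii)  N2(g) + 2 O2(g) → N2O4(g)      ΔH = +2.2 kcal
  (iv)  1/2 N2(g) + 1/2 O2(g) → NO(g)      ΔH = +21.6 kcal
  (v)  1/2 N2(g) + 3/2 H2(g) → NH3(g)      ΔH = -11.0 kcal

ΔH = -104.9 kcal

(i) as written: -41.6 kcal
(ii) as written: -28.5 kcal
(iii) reversed: -2.2 kcal
(iv) reversed: -21.6 kcal
(v) as written: -11.0 kcal
By Hess's law, ΔH = (1)·(-41.6) + (1)·(-28.5) + (-1)·(+2.2) + (-1)·(+21.6) + (1)·(-11.0) = -104.9 kcal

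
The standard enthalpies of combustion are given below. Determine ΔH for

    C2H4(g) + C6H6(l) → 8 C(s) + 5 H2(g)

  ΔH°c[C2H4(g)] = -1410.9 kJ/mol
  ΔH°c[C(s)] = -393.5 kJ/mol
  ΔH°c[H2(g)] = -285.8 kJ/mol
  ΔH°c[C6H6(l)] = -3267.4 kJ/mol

Using ΔH = Σ nΔHc°(reactants) − Σ nΔHc°(products):
= [1·(-1410.9) + 1·(-3267.4)] − [8·(-393.5) + 5·(-285.8)]
= -101.3 kJ/mol

ΔH = -101.3 kJ/mol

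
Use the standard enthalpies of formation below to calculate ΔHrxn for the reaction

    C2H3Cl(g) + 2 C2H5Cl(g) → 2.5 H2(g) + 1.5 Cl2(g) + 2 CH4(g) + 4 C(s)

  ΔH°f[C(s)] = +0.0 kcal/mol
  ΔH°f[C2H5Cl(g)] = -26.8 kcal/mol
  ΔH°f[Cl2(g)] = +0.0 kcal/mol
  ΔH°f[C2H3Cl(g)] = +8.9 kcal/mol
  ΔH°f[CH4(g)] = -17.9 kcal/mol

Products: 5/2·(+0.0) + 3/2·(+0.0) + 2·(-17.9) + 4·(+0.0) = -35.8
Reactants: 1·(+8.9) + 2·(-26.8) = -44.7
ΔHrxn = (-35.8) − (-44.7) = 8.9 kcal/mol

ΔHrxn = 8.9 kcal/mol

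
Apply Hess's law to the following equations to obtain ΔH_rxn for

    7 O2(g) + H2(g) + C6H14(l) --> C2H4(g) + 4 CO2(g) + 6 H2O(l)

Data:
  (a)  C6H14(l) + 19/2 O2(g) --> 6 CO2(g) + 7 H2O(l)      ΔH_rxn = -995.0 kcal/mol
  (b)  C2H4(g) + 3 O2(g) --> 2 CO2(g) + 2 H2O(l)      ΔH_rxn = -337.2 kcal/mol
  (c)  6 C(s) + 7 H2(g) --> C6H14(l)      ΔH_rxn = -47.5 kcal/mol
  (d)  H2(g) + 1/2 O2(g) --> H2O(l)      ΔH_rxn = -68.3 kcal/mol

ΔH_rxn = -726.1 kcal/mol

(a) as written: -995.0 kcal/mol
(b) reversed: +337.2 kcal/mol
(c): not needed.
(d) as written: -68.3 kcal/mol
Combining the equations, ΔH_rxn = (1)·(-995.0) + (-1)·(-337.2) + (1)·(-68.3) = -726.1 kcal/mol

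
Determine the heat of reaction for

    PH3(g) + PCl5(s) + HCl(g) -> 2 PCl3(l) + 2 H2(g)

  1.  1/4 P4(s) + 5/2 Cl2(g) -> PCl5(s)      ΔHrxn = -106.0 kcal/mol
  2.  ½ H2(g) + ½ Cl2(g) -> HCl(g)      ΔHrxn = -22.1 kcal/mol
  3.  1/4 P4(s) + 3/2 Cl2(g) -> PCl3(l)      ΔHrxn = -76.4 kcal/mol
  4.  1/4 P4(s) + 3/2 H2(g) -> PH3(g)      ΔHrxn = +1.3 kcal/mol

ΔHrxn = -26.0 kcal/mol

eq. 1 reversed: +106.0 kcal/mol
eq. 2 reversed: +22.1 kcal/mol
eq. 3 × 2: (2)·(-76.4) = -152.8 kcal/mol
eq. 4 reversed: -1.3 kcal/mol
By Hess's law, ΔHrxn = (+106.0) + (+22.1) + (-152.8) + (-1.3) = -26.0 kcal/mol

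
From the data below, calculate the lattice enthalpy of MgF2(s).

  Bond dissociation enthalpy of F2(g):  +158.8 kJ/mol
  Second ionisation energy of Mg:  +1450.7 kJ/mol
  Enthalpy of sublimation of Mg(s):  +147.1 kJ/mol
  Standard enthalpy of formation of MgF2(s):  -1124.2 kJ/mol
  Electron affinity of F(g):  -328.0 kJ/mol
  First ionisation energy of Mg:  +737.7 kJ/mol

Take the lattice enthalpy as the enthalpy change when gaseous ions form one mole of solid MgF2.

ΔHf° = 1·ΔHsub + 1·(ΣIE) + 1·D(F2) + 2·EA + U
-1124.2 = 1·(+147.1) + 1·(+2188.4) + 1·(+158.8) + 2·(-328.0) + U
U = -1124.2 − (+1838.3) = -2962.5 kJ/mol

U = -2962.5 kJ/mol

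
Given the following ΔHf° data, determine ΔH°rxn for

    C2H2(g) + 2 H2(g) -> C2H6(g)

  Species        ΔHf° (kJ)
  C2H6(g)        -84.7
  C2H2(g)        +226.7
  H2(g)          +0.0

ΔH°rxn = -311.4 kJ

Products: 1·(-84.7) = -84.7
Reactants: 1·(+226.7) + 2·(+0.0) = +226.7
ΔH°rxn = (-84.7) − (+226.7) = -311.4 kJ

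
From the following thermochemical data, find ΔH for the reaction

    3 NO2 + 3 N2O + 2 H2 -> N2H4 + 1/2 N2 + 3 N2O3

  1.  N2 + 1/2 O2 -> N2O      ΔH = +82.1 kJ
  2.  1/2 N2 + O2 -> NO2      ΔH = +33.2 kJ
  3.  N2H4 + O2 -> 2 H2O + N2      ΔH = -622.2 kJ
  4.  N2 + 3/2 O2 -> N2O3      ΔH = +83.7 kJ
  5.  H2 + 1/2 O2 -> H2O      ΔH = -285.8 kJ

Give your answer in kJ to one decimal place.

ΔH = -44.2 kJ

eq. 1 reversed and × 3: (-3)·(+82.1) = -246.3 kJ
eq. 2 reversed and × 3: (-3)·(+33.2) = -99.6 kJ
eq. 3 reversed: +622.2 kJ
eq. 4 × 3: (3)·(+83.7) = +251.1 kJ
eq. 5 × 2: (2)·(-285.8) = -571.6 kJ
By Hess's law, ΔH = (-3)·(+82.1) + (-3)·(+33.2) + (-1)·(-622.2) + (3)·(+83.7) + (2)·(-285.8) = -44.2 kJ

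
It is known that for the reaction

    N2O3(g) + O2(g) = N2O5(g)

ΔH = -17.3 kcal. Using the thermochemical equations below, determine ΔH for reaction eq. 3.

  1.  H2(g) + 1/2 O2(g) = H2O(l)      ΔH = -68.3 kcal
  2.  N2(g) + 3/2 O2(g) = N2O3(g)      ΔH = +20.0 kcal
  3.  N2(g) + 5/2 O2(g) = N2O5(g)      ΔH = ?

ΔH = 2.7 kcal

eq. 1: not needed.
eq. 2 reversed: -20.0 kcal
eq. 3 as written: contributes x
-17.3 = (-20.0) + x
x = (-17.3 − (-20.0)) / (1) = 2.7 kcal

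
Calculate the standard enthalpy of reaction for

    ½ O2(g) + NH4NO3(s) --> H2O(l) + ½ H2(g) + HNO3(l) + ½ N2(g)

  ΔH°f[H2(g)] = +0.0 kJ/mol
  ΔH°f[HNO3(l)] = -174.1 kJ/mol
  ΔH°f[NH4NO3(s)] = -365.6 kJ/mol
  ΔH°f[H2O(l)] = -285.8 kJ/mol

ΔH°rxn = Σ nΔHf°(products) − Σ nΔHf°(reactants).
Products: 1·(-285.8) + 1/2·(+0.0) + 1·(-174.1) + 1/2·(+0.0) = -459.9
Reactants: 1/2·(+0.0) + 1·(-365.6) = -365.6
ΔH° = (-459.9) − (-365.6) = -94.3 kJ/mol

ΔH° = -94.3 kJ/mol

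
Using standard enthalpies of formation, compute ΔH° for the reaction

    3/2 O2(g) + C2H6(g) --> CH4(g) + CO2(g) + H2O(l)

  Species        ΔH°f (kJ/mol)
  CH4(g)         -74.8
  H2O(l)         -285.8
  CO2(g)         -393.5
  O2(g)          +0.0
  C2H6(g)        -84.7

Products: 1·(-74.8) + 1·(-393.5) + 1·(-285.8) = -754.1
Reactants: 3/2·(+0.0) + 1·(-84.7) = -84.7
ΔH° = (-754.1) − (-84.7) = -669.4 kJ/mol

ΔH° = -669.4 kJ/mol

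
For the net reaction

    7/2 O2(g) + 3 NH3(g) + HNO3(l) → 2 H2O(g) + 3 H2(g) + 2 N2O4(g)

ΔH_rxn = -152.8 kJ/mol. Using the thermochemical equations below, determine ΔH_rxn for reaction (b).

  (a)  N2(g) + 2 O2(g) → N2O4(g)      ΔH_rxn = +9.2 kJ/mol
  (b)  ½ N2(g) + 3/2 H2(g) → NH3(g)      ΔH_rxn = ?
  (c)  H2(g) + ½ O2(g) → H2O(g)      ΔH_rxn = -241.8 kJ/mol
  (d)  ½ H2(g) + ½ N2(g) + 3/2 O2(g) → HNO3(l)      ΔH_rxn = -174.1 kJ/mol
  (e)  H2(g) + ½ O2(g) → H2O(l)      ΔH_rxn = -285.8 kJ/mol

(a) × 2: (2)·(+9.2) = +18.4 kJ/mol
(b) reversed and × 3: contributes −3·x
(c) × 2: (2)·(-241.8) = -483.6 kJ/mol
(d) reversed: +174.1 kJ/mol
(e): not needed.
-152.8 = (+18.4) + (-483.6) + (+174.1) − 3·x
x = (-152.8 − (-291.1)) / (-3) = -46.1 kJ/mol

ΔH_rxn = -46.1 kJ/mol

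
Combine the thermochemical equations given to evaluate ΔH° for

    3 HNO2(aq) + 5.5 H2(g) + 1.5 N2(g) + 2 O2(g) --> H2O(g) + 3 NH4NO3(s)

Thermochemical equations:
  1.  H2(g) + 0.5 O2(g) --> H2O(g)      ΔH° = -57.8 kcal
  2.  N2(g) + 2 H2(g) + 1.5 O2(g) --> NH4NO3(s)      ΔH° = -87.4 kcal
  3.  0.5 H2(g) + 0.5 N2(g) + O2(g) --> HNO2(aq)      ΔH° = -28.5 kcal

ΔH° = -234.5 kcal

eq. 1 as written (H2O(g) already on the product side): -57.8 kcal
eq. 2 × 3 (×3 to match 3 NH4NO3(s) in the target): (3)·(-87.4) = -262.2 kcal
eq. 3 reversed and × 3 (reverse to put HNO2(aq) on the reactant side; scale by 3 for the 3 HNO2(aq)): (-3)·(-28.5) = +85.5 kcal
ΔH° = (1)·(-57.8) + (3)·(-87.4) + (-3)·(-28.5) = -234.5 kcal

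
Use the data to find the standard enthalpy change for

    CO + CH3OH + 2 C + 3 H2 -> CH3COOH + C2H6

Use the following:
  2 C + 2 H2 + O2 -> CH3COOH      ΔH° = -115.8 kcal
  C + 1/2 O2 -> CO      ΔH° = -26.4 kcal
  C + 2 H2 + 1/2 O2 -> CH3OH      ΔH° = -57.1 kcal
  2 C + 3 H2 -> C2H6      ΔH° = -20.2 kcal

ΔH° = -52.5 kcal

equation 1 as written: -115.8 kcal
equation 2 reversed: +26.4 kcal
equation 3 reversed: +57.1 kcal
equation 4 as written: -20.2 kcal
Combining the equations, ΔH° = (-115.8) + (+26.4) + (+57.1) + (-20.2) = -52.5 kcal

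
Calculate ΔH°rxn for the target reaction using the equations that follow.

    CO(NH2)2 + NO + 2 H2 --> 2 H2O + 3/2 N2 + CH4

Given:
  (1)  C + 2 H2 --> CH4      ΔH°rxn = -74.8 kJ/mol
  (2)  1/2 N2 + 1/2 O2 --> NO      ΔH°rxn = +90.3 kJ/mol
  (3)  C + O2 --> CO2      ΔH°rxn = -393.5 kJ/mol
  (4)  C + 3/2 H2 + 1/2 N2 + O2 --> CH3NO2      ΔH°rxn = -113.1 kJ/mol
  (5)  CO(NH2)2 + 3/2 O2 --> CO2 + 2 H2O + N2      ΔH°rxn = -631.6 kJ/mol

(1) as written: -74.8 kJ/mol
(2) reversed: -90.3 kJ/mol
(3) reversed: +393.5 kJ/mol
(4): not needed.
(5) as written: -631.6 kJ/mol
Combining the equations, ΔH°rxn = (-74.8) + (-90.3) + (+393.5) + (-631.6) = -403.2 kJ/mol

ΔH°rxn = -403.2 kJ/mol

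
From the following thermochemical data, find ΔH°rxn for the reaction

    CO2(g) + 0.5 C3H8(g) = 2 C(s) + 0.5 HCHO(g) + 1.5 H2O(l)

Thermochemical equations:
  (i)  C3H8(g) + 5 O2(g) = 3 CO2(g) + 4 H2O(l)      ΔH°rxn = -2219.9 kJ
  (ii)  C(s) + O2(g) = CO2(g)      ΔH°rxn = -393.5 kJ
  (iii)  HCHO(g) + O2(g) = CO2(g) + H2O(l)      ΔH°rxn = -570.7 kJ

(i) × 1/2 (scale by 1/2 for the 1/2 C3H8(g)): (1/2)·(-2219.9) = -1109.95 kJ
(ii) reversed and × 2 (reverse to put C(s) on the product side; ×2 to match 2 C(s) in the target): (-2)·(-393.5) = +787.0 kJ
(iii) reversed and × 1/2 (HCHO(g) must end up as a product; ×1/2 to match 1/2 HCHO(g) in the target): (-1/2)·(-570.7) = +285.35 kJ
Since enthalpy is a state function, ΔH°rxn = (-1109.95) + (+787.0) + (+285.35) = -37.6 kJ

ΔH°rxn = -37.6 kJ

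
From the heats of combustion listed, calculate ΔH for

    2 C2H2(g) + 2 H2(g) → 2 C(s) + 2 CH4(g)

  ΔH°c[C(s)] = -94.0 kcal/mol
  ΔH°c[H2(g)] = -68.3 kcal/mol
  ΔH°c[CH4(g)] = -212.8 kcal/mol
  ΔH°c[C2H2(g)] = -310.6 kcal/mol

Using ΔH = Σ nΔHc°(reactants) − Σ nΔHc°(products):
= [2·(-310.6) + 2·(-68.3)] − [2·(-94.0) + 2·(-212.8)]
= -144.2 kcal/mol

ΔH = -144.2 kcal/mol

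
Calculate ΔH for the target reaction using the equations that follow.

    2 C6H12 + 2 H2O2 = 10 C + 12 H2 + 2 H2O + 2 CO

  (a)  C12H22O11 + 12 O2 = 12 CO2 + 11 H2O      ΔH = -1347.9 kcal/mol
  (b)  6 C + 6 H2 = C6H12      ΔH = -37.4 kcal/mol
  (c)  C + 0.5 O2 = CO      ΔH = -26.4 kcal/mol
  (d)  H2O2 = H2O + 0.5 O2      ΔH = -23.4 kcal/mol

(a): not needed.
(b) reversed and × 2: (-2)·(-37.4) = +74.8 kcal/mol
(c) × 2: (2)·(-26.4) = -52.8 kcal/mol
(d) × 2: (2)·(-23.4) = -46.8 kcal/mol
By Hess's law, ΔH = (+74.8) + (-52.8) + (-46.8) = -24.8 kcal/mol

ΔH = -24.8 kcal/mol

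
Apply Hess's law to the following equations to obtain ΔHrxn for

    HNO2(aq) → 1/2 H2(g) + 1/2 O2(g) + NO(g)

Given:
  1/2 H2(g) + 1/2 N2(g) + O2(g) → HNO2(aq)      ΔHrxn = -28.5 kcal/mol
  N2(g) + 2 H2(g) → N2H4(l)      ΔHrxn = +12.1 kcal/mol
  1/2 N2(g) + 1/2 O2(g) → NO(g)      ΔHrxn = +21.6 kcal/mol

equation 1 reversed (HNO2(aq) must end up as a reactant): +28.5 kcal/mol
equation 2: not needed (N2H4(l) appears nowhere else).
equation 3 as written (NO(g) already on the product side): +21.6 kcal/mol
By Hess's law, ΔHrxn = (-1)·(-28.5) + (1)·(+21.6) = 50.1 kcal/mol

ΔHrxn = 50.1 kcal/mol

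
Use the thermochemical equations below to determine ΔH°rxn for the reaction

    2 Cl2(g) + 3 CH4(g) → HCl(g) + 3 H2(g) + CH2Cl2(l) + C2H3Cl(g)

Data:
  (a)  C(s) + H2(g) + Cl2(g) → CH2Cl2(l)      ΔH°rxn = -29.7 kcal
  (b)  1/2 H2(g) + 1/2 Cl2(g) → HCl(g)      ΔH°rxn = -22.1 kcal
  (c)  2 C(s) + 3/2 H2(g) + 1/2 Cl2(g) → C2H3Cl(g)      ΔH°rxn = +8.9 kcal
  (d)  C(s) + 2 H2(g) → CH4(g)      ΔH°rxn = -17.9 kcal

ΔH°rxn = 10.8 kcal

(a) as written: -29.7 kcal
(b) as written: -22.1 kcal
(c) as written: +8.9 kcal
(d) reversed and × 3: (-3)·(-17.9) = +53.7 kcal
ΔH°rxn = (-29.7) + (-22.1) + (+8.9) + (+53.7) = 10.8 kcal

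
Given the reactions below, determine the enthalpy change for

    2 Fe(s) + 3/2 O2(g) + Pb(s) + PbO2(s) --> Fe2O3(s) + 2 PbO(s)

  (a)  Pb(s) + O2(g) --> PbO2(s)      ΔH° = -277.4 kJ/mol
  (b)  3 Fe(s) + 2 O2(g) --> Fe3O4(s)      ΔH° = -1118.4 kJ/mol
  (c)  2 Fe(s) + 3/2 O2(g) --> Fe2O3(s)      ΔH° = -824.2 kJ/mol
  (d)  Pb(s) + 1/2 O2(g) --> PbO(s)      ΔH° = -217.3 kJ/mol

(a) reversed: +277.4 kJ/mol
(b): not needed.
(c) as written: -824.2 kJ/mol
(d) × 2: (2)·(-217.3) = -434.6 kJ/mol
By Hess's law, ΔH° = (+277.4) + (-824.2) + (-434.6) = -981.4 kJ/mol

ΔH° = -981.4 kJ/mol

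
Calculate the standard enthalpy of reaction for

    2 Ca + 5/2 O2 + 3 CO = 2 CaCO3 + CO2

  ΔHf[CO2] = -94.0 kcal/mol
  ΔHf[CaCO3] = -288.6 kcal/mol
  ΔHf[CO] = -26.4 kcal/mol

ΔH° = -592.0 kcal/mol

Products: 2·(-288.6) + 1·(-94.0) = -671.2
Reactants: 2·(+0.0) + 5/2·(+0.0) + 3·(-26.4) = -79.2
ΔH° = (-671.2) − (-79.2) = -592.0 kcal/mol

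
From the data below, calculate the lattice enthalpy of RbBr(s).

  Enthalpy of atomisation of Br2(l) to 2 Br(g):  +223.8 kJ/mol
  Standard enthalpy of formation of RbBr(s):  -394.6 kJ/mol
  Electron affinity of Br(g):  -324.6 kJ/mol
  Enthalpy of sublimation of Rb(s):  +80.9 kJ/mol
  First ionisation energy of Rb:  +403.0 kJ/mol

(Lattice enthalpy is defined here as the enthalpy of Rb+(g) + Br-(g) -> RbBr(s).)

ΔHf° = 1·ΔHsub + 1·(ΣIE) + 1/2·D(Br2) + 1·EA + U
-394.6 = 1·(+80.9) + 1·(+403.0) + 1/2·(+223.8) + 1·(-324.6) + U
U = -394.6 − (+271.2) = -665.8 kJ/mol

U = -665.8 kJ/mol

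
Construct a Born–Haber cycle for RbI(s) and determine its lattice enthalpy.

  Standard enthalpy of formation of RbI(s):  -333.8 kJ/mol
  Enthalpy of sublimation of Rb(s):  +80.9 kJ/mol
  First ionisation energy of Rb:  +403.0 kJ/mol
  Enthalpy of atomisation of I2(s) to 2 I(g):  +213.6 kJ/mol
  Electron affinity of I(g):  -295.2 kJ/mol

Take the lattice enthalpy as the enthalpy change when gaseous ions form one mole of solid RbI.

ΔHf° = 1·ΔHsub + 1·(ΣIE) + 1/2·D(I2) + 1·EA + U
-333.8 = 1·(+80.9) + 1·(+403.0) + 1/2·(+213.6) + 1·(-295.2) + U
U = -333.8 − (+295.5) = -629.3 kJ/mol

U = -629.3 kJ/mol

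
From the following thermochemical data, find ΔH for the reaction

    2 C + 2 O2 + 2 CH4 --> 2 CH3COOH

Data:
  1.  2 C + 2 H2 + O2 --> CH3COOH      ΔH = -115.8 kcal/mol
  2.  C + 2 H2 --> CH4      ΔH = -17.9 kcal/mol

ΔH = -195.8 kcal/mol

eq. 1 × 2: (2)·(-115.8) = -231.6 kcal/mol
eq. 2 reversed and × 2: (-2)·(-17.9) = +35.8 kcal/mol
ΔH = (-231.6) + (+35.8) = -195.8 kcal/mol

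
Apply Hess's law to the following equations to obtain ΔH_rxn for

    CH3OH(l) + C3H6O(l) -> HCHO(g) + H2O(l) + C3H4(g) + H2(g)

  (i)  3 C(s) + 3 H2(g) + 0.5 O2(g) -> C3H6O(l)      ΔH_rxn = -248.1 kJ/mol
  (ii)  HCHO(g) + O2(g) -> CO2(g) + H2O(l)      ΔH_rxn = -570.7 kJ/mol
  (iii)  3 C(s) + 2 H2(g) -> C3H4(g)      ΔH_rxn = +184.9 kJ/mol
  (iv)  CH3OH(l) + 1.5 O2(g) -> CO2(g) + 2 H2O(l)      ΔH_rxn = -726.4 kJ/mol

(i) reversed (C3H6O(l) must end up as a reactant): +248.1 kJ/mol
(ii) reversed (HCHO(g) must end up as a product): +570.7 kJ/mol
(iii) as written (C3H4(g) already on the product side): +184.9 kJ/mol
(iv) as written (CH3OH(l) already on the reactant side): -726.4 kJ/mol
ΔH_rxn = (-1)·(-248.1) + (-1)·(-570.7) + (1)·(+184.9) + (1)·(-726.4) = 277.3 kJ/mol

ΔH_rxn = 277.3 kJ/mol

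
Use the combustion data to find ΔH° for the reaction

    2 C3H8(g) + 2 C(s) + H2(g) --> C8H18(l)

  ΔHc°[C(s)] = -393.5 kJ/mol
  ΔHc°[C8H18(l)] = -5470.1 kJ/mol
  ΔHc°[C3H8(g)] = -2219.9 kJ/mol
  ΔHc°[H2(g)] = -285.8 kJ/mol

Using ΔH = Σ nΔHc°(reactants) − Σ nΔHc°(products):
= [2·(-2219.9) + 2·(-393.5) + 1·(-285.8)] − [1·(-5470.1)]
= -42.5 kJ/mol

ΔH° = -42.5 kJ/mol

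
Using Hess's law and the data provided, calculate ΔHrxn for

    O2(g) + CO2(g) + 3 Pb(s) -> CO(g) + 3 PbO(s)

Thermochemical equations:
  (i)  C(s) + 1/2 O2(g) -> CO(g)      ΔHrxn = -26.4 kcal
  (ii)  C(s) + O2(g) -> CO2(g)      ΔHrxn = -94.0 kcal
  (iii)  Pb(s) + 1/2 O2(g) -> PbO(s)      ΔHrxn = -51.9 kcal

(i) as written (CO(g) already on the product side): -26.4 kcal
(ii) reversed (reverse to put CO2(g) on the reactant side): +94.0 kcal
(iii) × 3 (×3 to match 3 PbO(s) in the target): (3)·(-51.9) = -155.7 kcal
By Hess's law, ΔHrxn = (-26.4) + (+94.0) + (-155.7) = -88.1 kcal

ΔHrxn = -88.1 kcal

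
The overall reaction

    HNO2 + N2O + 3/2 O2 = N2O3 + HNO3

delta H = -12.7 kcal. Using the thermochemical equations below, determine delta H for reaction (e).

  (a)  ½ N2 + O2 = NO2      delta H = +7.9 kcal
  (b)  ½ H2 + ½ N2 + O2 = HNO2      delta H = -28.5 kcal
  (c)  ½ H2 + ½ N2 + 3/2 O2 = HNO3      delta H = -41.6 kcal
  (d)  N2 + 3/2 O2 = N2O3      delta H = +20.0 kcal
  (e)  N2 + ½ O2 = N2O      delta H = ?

delta H = 19.6 kcal

(a): not needed (NO2 appears nowhere else).
(b) reversed (HNO2 must end up as a reactant): +28.5 kcal
(c) as written (HNO3 already on the product side): -41.6 kcal
(d) as written (N2O3 already on the product side): +20.0 kcal
(e) reversed (reverse to put N2O on the reactant side): contributes −x
-12.7 = (+28.5) + (-41.6) + (+20.0) − x
x = (-12.7 − (+6.9)) / (-1) = 19.6 kcal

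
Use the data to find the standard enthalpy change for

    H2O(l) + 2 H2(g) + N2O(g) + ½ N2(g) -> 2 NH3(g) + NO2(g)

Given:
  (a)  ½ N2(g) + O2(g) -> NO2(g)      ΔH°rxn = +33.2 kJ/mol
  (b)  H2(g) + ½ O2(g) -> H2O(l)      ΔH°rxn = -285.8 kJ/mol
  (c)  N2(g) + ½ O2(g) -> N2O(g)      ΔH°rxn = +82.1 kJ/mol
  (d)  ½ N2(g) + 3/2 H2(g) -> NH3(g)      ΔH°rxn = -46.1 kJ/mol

(a) as written: +33.2 kJ/mol
(b) reversed: +285.8 kJ/mol
(c) reversed: -82.1 kJ/mol
(d) × 2: (2)·(-46.1) = -92.2 kJ/mol
Combining the equations, ΔH°rxn = (+33.2) + (+285.8) + (-82.1) + (-92.2) = 144.7 kJ/mol

ΔH°rxn = 144.7 kJ/mol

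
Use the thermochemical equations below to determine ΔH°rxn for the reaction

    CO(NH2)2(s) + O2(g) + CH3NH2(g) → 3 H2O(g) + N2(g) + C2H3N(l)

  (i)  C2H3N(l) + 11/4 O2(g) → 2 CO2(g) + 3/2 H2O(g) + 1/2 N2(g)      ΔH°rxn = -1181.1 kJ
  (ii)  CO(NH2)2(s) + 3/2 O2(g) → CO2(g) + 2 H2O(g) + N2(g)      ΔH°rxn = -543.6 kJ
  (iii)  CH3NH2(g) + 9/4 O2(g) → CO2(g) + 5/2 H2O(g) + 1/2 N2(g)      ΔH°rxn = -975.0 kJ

ΔH°rxn = -337.5 kJ

(i) reversed (reverse to put C2H3N(l) on the product side): +1181.1 kJ
(ii) as written (CO(NH2)2(s) already on the reactant side): -543.6 kJ
(iii) as written (CH3NH2(g) already on the reactant side): -975.0 kJ
By Hess's law, ΔH°rxn = (-1)·(-1181.1) + (1)·(-543.6) + (1)·(-975.0) = -337.5 kJ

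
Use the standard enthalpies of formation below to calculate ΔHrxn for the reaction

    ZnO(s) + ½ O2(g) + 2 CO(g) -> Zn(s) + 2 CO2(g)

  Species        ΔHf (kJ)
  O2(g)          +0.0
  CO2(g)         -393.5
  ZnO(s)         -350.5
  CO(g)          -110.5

ΔH°rxn = Σ nΔHf°(products) − Σ nΔHf°(reactants).
Products: 1·(+0.0) + 2·(-393.5) = -787.0
Reactants: 1·(-350.5) + 1/2·(+0.0) + 2·(-110.5) = -571.5
ΔHrxn = (-787.0) − (-571.5) = -215.5 kJ

ΔHrxn = -215.5 kJ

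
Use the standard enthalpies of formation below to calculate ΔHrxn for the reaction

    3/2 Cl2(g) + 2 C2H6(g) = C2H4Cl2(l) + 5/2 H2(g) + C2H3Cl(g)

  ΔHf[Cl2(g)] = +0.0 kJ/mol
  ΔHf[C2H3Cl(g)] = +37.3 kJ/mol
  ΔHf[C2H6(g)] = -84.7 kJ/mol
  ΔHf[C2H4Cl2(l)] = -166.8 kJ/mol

ΔHrxn = 39.9 kJ/mol

ΔH°rxn = Σ nΔHf°(products) − Σ nΔHf°(reactants).
Products: 1·(-166.8) + 5/2·(+0.0) + 1·(+37.3) = -129.5
Reactants: 3/2·(+0.0) + 2·(-84.7) = -169.4
ΔHrxn = (-129.5) − (-169.4) = 39.9 kJ/mol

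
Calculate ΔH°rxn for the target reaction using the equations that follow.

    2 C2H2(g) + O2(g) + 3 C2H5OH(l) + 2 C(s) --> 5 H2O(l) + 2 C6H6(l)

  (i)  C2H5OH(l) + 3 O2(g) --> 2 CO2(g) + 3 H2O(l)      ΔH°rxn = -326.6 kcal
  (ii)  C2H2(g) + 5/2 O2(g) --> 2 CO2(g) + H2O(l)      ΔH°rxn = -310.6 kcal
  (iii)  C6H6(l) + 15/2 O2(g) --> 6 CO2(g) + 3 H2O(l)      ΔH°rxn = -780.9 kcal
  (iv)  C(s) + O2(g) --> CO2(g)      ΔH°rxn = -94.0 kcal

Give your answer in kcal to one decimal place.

(i) × 3: (3)·(-326.6) = -979.8 kcal
(ii) × 2: (2)·(-310.6) = -621.2 kcal
(iii) reversed and × 2: (-2)·(-780.9) = +1561.8 kcal
(iv) × 2: (2)·(-94.0) = -188.0 kcal
By Hess's law, ΔH°rxn = (3)·(-326.6) + (2)·(-310.6) + (-2)·(-780.9) + (2)·(-94.0) = -227.2 kcal

ΔH°rxn = -227.2 kcal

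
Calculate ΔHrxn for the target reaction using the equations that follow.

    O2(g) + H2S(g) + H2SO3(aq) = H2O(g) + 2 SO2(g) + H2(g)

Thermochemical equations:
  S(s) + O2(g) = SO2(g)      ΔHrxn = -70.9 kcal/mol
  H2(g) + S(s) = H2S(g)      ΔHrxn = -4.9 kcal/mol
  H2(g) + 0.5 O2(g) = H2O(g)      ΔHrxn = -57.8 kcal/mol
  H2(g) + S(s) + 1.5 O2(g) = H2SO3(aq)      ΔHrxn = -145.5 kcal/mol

ΔHrxn = -49.2 kcal/mol

equation 1 × 2 (scale by 2 for the 2 SO2(g)): (2)·(-70.9) = -141.8 kcal/mol
equation 2 reversed (reverse to put H2S(g) on the reactant side): +4.9 kcal/mol
equation 3 as written (H2O(g) already on the product side): -57.8 kcal/mol
equation 4 reversed (reverse to put H2SO3(aq) on the reactant side): +145.5 kcal/mol
ΔHrxn = (2)·(-70.9) + (-1)·(-4.9) + (1)·(-57.8) + (-1)·(-145.5) = -49.2 kcal/mol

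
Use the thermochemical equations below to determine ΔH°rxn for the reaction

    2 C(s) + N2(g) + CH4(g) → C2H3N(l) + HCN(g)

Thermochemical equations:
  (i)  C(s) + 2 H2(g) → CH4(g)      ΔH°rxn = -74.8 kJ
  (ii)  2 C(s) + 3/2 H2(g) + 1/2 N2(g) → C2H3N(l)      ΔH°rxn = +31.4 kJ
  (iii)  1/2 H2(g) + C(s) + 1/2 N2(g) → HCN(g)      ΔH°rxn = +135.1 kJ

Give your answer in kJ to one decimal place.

(i) reversed: +74.8 kJ
(ii) as written: +31.4 kJ
(iii) as written: +135.1 kJ
ΔH°rxn = (+74.8) + (+31.4) + (+135.1) = 241.3 kJ

ΔH°rxn = 241.3 kJ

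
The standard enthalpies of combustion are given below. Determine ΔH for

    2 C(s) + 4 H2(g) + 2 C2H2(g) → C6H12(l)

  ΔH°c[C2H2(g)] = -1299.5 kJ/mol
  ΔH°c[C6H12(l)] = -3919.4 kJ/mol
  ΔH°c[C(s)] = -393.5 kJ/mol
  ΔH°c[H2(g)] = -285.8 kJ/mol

ΔH = -609.8 kJ/mol

With combustion enthalpies, reactants minus products:
= [2·(-393.5) + 4·(-285.8) + 2·(-1299.5)] − [1·(-3919.4)]
= -609.8 kJ/mol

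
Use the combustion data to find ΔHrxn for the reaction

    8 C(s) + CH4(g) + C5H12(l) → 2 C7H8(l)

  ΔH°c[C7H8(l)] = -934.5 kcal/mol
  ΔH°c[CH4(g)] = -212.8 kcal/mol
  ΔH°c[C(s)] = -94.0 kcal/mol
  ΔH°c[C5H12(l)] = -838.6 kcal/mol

With combustion enthalpies, reactants minus products:
= [8·(-94.0) + 1·(-212.8) + 1·(-838.6)] − [2·(-934.5)]
= 65.6 kcal/mol

ΔHrxn = 65.6 kcal/mol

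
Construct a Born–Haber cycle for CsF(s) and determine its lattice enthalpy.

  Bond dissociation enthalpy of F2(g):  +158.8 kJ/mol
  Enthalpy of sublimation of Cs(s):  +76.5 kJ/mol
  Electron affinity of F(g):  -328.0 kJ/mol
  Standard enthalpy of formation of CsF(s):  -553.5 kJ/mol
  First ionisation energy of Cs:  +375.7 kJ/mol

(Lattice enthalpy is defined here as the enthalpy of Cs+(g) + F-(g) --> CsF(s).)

ΔHf° = 1·ΔHsub + 1·(ΣIE) + 1/2·D(F2) + 1·EA + U
-553.5 = 1·(+76.5) + 1·(+375.7) + 1/2·(+158.8) + 1·(-328.0) + U
U = -553.5 − (+203.6) = -757.1 kJ/mol

U = -757.1 kJ/mol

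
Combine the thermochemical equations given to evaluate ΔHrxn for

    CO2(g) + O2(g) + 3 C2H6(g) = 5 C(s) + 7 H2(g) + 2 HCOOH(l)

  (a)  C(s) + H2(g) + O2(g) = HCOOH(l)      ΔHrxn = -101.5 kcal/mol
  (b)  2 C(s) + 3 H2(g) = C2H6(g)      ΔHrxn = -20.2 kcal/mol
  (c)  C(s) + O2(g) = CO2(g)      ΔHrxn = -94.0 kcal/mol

(a) × 2: (2)·(-101.5) = -203.0 kcal/mol
(b) reversed and × 3: (-3)·(-20.2) = +60.6 kcal/mol
(c) reversed: +94.0 kcal/mol
ΔHrxn = (2)·(-101.5) + (-3)·(-20.2) + (-1)·(-94.0) = -48.4 kcal/mol

ΔHrxn = -48.4 kcal/mol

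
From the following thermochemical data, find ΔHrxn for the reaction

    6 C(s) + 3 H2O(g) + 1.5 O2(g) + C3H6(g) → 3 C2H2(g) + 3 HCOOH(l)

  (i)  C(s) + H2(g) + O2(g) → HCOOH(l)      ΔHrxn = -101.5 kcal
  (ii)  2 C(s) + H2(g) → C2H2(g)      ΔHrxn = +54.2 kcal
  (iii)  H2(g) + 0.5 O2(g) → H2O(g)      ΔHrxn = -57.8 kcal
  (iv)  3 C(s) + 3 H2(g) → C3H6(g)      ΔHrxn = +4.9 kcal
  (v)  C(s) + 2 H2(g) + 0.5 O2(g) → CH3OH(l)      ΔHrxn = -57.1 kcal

ΔHrxn = 26.6 kcal

(i) × 3: (3)·(-101.5) = -304.5 kcal
(ii) × 3: (3)·(+54.2) = +162.6 kcal
(iii) reversed and × 3: (-3)·(-57.8) = +173.4 kcal
(iv) reversed: -4.9 kcal
(v): not needed.
ΔHrxn = (-304.5) + (+162.6) + (+173.4) + (-4.9) = 26.6 kcal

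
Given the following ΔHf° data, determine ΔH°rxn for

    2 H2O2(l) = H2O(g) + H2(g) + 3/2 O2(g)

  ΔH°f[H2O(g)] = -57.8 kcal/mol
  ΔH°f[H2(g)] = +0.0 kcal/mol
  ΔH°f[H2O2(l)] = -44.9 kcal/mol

ΔH°rxn = 32.0 kcal/mol

Products: 1·(-57.8) + 1·(+0.0) + 3/2·(+0.0) = -57.8
Reactants: 2·(-44.9) = -89.8
ΔH°rxn = (-57.8) − (-89.8) = 32.0 kcal/mol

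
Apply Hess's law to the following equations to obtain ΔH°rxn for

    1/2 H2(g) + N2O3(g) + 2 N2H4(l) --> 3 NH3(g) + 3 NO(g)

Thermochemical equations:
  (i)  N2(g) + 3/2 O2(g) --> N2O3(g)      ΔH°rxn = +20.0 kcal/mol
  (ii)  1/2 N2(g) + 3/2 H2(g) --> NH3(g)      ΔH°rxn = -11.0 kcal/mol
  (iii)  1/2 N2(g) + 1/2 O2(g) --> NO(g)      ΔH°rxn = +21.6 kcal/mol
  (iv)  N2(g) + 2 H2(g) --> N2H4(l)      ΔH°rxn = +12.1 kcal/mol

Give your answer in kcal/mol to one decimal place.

(i) reversed (reverse to put N2O3(g) on the reactant side): -20.0 kcal/mol
(ii) × 3 (scale by 3 for the 3 NH3(g)): (3)·(-11.0) = -33.0 kcal/mol
(iii) × 3 (scale by 3 for the 3 NO(g)): (3)·(+21.6) = +64.8 kcal/mol
(iv) reversed and × 2 (N2H4(l) must end up as a reactant; ×2 to match 2 N2H4(l) in the target): (-2)·(+12.1) = -24.2 kcal/mol
ΔH°rxn = (-20.0) + (-33.0) + (+64.8) + (-24.2) = -12.4 kcal/mol

ΔH°rxn = -12.4 kcal/mol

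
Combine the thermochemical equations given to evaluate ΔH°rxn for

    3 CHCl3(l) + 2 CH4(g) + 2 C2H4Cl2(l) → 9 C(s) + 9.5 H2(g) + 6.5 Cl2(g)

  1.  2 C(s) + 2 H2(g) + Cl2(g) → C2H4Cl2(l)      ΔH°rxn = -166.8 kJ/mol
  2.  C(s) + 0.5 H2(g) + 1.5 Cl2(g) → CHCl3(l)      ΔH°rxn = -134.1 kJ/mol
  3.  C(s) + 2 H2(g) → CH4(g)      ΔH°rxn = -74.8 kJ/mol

eq. 1 reversed and × 2: (-2)·(-166.8) = +333.6 kJ/mol
eq. 2 reversed and × 3: (-3)·(-134.1) = +402.3 kJ/mol
eq. 3 reversed and × 2: (-2)·(-74.8) = +149.6 kJ/mol
By Hess's law, ΔH°rxn = (-2)·(-166.8) + (-3)·(-134.1) + (-2)·(-74.8) = 885.5 kJ/mol

ΔH°rxn = 885.5 kJ/mol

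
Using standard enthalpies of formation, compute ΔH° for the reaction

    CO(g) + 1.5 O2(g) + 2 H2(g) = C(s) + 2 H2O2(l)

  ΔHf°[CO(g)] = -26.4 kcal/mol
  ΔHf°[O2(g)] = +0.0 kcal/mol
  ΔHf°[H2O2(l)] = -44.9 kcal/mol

ΔH° = -63.4 kcal/mol

Products: 1·(+0.0) + 2·(-44.9) = -89.8
Reactants: 1·(-26.4) + 3/2·(+0.0) + 2·(+0.0) = -26.4
ΔH° = (-89.8) − (-26.4) = -63.4 kcal/mol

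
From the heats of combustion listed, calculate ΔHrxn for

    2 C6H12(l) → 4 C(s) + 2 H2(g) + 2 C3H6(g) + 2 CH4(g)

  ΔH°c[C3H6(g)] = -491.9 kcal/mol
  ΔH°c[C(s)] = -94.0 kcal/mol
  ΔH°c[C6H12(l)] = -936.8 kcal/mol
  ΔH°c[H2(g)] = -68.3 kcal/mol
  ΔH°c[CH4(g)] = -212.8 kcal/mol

Using ΔH = Σ nΔHc°(reactants) − Σ nΔHc°(products):
= [2·(-936.8)] − [4·(-94.0) + 2·(-68.3) + 2·(-491.9) + 2·(-212.8)]
= 48.4 kcal/mol

ΔHrxn = 48.4 kcal/mol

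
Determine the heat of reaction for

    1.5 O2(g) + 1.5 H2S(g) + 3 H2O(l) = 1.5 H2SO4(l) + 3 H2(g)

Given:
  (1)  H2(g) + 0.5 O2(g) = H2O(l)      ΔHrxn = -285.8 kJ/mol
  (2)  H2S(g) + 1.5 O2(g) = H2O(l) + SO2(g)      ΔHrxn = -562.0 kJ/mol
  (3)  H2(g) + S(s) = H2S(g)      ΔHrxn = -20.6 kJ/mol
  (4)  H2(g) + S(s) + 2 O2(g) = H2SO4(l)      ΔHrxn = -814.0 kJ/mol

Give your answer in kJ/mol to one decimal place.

(1) reversed and × 3: (-3)·(-285.8) = +857.4 kJ/mol
(2): not needed (SO2(g) appears nowhere else).
(3) reversed and × 3/2: (-3/2)·(-20.6) = +30.9 kJ/mol
(4) × 3/2 (scale by 3/2 for the 3/2 H2SO4(l)): (3/2)·(-814.0) = -1221.0 kJ/mol
Since enthalpy is a state function, ΔHrxn = (-3)·(-285.8) + (-3/2)·(-20.6) + (3/2)·(-814.0) = -332.7 kJ/mol

ΔHrxn = -332.7 kJ/mol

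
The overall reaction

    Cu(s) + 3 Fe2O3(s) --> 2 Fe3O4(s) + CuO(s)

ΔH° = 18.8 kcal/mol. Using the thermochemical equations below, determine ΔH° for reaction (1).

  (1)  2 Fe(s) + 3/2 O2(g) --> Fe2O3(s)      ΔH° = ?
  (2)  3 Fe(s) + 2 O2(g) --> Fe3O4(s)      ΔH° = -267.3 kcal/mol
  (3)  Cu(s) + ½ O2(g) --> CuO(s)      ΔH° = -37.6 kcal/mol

(1) reversed and × 3: contributes −3·x
(2) × 2: (2)·(-267.3) = -534.6 kcal/mol
(3) as written: -37.6 kcal/mol
+18.8 = (-534.6) + (-37.6) − 3·x
x = (+18.8 − (-572.2)) / (-3) = -197.0 kcal/mol

ΔH° = -197.0 kcal/mol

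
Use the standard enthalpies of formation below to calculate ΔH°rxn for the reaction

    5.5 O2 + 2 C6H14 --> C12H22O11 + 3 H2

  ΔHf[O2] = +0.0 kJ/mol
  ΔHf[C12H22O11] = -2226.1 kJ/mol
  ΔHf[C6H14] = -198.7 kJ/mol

Products: 1·(-2226.1) + 3·(+0.0) = -2226.1
Reactants: 11/2·(+0.0) + 2·(-198.7) = -397.4
ΔH°rxn = (-2226.1) − (-397.4) = -1828.7 kJ/mol

ΔH°rxn = -1828.7 kJ/mol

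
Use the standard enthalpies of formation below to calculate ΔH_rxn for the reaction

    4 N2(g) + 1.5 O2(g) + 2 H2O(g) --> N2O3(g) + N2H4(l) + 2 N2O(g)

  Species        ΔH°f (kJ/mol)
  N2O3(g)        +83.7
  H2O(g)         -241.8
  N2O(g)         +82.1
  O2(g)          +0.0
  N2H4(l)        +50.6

ΔH_rxn = 782.1 kJ/mol

ΔH°rxn = Σ nΔHf°(products) − Σ nΔHf°(reactants).
Products: 1·(+83.7) + 1·(+50.6) + 2·(+82.1) = +298.5
Reactants: 4·(+0.0) + 3/2·(+0.0) + 2·(-241.8) = -483.6
ΔH_rxn = (+298.5) − (-483.6) = 782.1 kJ/mol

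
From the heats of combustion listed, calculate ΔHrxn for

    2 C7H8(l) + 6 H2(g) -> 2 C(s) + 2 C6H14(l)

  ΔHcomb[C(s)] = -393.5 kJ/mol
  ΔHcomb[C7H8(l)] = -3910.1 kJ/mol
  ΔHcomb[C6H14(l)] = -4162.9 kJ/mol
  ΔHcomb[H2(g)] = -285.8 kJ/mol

With combustion enthalpies, reactants minus products:
= [2·(-3910.1) + 6·(-285.8)] − [2·(-393.5) + 2·(-4162.9)]
= -422.2 kJ/mol

ΔHrxn = -422.2 kJ/mol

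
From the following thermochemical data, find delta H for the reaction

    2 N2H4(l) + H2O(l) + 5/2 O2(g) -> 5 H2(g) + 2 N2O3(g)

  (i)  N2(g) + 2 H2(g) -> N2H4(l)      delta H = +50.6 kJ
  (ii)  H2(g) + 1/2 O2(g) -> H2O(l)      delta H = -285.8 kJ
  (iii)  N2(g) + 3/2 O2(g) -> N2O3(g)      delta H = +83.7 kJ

(i) reversed and × 2 (reverse to put N2H4(l) on the reactant side; scale by 2 for the 2 N2H4(l)): (-2)·(+50.6) = -101.2 kJ
(ii) reversed (H2O(l) must end up as a reactant): +285.8 kJ
(iii) × 2 (×2 to match 2 N2O3(g) in the target): (2)·(+83.7) = +167.4 kJ
delta H = (-2)·(+50.6) + (-1)·(-285.8) + (2)·(+83.7) = 352.0 kJ

delta H = 352.0 kJ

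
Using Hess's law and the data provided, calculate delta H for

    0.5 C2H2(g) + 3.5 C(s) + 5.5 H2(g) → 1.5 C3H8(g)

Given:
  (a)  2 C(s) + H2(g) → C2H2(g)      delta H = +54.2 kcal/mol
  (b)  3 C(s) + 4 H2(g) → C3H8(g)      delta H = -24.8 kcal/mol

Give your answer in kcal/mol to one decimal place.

(a) reversed and × 1/2: (-1/2)·(+54.2) = -27.1 kcal/mol
(b) × 3/2: (3/2)·(-24.8) = -37.2 kcal/mol
delta H = (-1/2)·(+54.2) + (3/2)·(-24.8) = -64.3 kcal/mol

delta H = -64.3 kcal/mol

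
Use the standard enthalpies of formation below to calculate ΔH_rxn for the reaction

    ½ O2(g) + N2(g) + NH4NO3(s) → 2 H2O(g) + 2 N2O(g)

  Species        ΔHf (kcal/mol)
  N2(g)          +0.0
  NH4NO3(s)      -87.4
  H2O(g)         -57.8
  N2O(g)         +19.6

ΔH°rxn = Σ nΔHf°(products) − Σ nΔHf°(reactants).
Products: 2·(-57.8) + 2·(+19.6) = -76.4
Reactants: 1/2·(+0.0) + 1·(+0.0) + 1·(-87.4) = -87.4
ΔH_rxn = (-76.4) − (-87.4) = 11.0 kcal/mol

ΔH_rxn = 11.0 kcal/mol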